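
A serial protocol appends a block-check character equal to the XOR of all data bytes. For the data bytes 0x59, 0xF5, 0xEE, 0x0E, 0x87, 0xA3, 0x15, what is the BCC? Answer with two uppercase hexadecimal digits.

XOR the bytes together:
  start with 0x59
  0x59 ⊕ 0xF5 = 0xAC
  0xAC ⊕ 0xEE = 0x42
  0x42 ⊕ 0x0E = 0x4C
  0x4C ⊕ 0x87 = 0xCB
  0xCB ⊕ 0xA3 = 0x68
  0x68 ⊕ 0x15 = 0x7D

7D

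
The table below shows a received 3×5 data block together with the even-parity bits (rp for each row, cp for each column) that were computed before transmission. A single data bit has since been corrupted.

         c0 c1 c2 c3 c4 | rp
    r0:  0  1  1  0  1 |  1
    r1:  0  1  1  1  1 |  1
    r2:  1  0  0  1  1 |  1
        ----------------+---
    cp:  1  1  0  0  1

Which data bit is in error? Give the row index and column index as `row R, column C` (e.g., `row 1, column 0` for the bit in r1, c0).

row 1, column 1

Recompute each row's even parity and compare to rp:
  r0: data parity 1, sent rp 1 → ok
  r1: data parity 0, sent rp 1 → mismatch
  r2: data parity 1, sent rp 1 → ok
Recompute each column's even parity and compare to cp:
  c0: data parity 1, sent cp 1 → ok
  c1: data parity 0, sent cp 1 → mismatch
  c2: data parity 0, sent cp 0 → ok
  c3: data parity 0, sent cp 0 → ok
  c4: data parity 1, sent cp 1 → ok
Exactly one row (r1) and one column (c1) fail → the flipped bit is at their intersection.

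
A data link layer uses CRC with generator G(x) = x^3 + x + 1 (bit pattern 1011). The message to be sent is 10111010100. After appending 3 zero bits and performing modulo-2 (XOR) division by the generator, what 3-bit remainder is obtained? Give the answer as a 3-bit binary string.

Append 3 zeros: 10111010100000. Divide by 1011 (XOR where the leading bit is 1):
  pos 0: 1011 XOR 1011 = 0000
  pos 4: 1010 XOR 1011 = 0001
  pos 7: 1100 XOR 1011 = 0111
  pos 8: 1110 XOR 1011 = 0101
  pos 9: 1010 XOR 1011 = 0001
Remainder (last 3 bits) = 010. This is the CRC / FCS.

010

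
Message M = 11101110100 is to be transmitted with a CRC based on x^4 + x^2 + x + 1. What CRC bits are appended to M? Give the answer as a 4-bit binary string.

0001

Append 4 zeros: 111011101000000. Divide by 10111 (XOR where the leading bit is 1):
  pos 0: 11101 XOR 10111 = 01010
  pos 1: 10101 XOR 10111 = 00010
  pos 4: 10101 XOR 10111 = 00010
  pos 7: 10000 XOR 10111 = 00111
  pos 9: 11100 XOR 10111 = 01011
  pos 10: 10110 XOR 10111 = 00001
Remainder (last 4 bits) = 0001. This is the CRC / FCS.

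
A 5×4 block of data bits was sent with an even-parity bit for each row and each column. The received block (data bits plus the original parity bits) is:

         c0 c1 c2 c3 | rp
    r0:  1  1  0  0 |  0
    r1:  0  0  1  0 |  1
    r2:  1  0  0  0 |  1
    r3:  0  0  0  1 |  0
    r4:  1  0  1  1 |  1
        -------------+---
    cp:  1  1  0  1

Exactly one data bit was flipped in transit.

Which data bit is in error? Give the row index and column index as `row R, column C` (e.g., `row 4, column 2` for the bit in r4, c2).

Recompute each row's even parity and compare to rp:
  r0: data parity 0, sent rp 0 → ok
  r1: data parity 1, sent rp 1 → ok
  r2: data parity 1, sent rp 1 → ok
  r3: data parity 1, sent rp 0 → mismatch
  r4: data parity 1, sent rp 1 → ok
Recompute each column's even parity and compare to cp:
  c0: data parity 1, sent cp 1 → ok
  c1: data parity 1, sent cp 1 → ok
  c2: data parity 0, sent cp 0 → ok
  c3: data parity 0, sent cp 1 → mismatch
Exactly one row (r3) and one column (c3) fail → the flipped bit is at their intersection.

row 3, column 3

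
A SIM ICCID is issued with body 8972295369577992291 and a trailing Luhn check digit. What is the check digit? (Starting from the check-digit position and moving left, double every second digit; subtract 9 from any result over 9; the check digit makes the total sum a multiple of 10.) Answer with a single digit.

0

Partial digits right→left: 1 9 2 2 9 9 7 7 5 9 6 3 5 9 2 2 7 9 8
Double every second digit counting from the check-digit position (so the 1st, 3rd, 5th, ... of the partial from the right).
  doubled (with −9 where >9): 2 4 9 5 1 3 1 4 5 7 → sum 41
  kept as-is: 9 2 9 7 9 3 9 2 9 → sum 59
Total = 41 + 59 = 100.
Check digit = (10 − (100 mod 10)) mod 10 = 0.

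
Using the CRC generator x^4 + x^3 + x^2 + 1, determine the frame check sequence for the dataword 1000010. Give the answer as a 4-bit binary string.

Append 4 zeros: 10000100000. Divide by 11101 (XOR where the leading bit is 1):
  pos 0: 10000 XOR 11101 = 01101
  pos 1: 11011 XOR 11101 = 00110
  pos 3: 11000 XOR 11101 = 00101
  pos 5: 10100 XOR 11101 = 01001
  pos 6: 10010 XOR 11101 = 01111
Remainder (last 4 bits) = 1111. This is the CRC / FCS.

1111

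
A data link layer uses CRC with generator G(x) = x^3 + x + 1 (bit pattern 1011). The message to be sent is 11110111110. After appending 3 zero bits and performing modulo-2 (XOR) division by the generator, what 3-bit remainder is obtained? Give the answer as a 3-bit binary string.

000

Append 3 zeros: 11110111110000. Divide by 1011 (XOR where the leading bit is 1):
  pos 0: 1111 XOR 1011 = 0100
  pos 1: 1000 XOR 1011 = 0011
  pos 3: 1111 XOR 1011 = 0100
  pos 4: 1001 XOR 1011 = 0010
  pos 6: 1011 XOR 1011 = 0000
Remainder (last 3 bits) = 000. This is the CRC / FCS.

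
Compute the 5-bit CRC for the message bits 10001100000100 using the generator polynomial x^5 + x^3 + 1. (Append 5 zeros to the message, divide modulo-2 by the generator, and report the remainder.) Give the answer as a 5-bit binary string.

00010

Append 5 zeros: 1000110000010000000. Divide by 101001 (XOR where the leading bit is 1):
  pos 0: 100011 XOR 101001 = 001010
  pos 2: 101000 XOR 101001 = 000001
  pos 7: 100010 XOR 101001 = 001011
  pos 9: 101100 XOR 101001 = 000101
  pos 12: 101000 XOR 101001 = 000001
Remainder (last 5 bits) = 00010. This is the CRC / FCS.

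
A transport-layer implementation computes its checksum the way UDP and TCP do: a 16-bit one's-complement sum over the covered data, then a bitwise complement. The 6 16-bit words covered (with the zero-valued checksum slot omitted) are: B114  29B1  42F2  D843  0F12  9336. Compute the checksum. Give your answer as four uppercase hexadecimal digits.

One's-complement addition (fold any carry out of bit 15 back into bit 0):
  0xB114 + 0x29B1 = 0x0DAC5
  0xDAC5 + 0x42F2 = 0x11DB7 → wrap carry → 0x1DB8
  0x1DB8 + 0xD843 = 0x0F5FB
  0xF5FB + 0x0F12 = 0x1050D → wrap carry → 0x050E
  0x050E + 0x9336 = 0x09844
One's-complement sum = 0x9844.
Checksum = ~0x9844 & 0xFFFF = 0x67BB.

67BB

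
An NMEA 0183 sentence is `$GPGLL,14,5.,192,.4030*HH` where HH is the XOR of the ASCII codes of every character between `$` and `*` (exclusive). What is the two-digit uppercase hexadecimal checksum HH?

5D

XOR the ASCII codes of the payload characters:
  'G' = 0x47 → acc = 0x47
  'P' = 0x50 → acc = 0x17
  'G' = 0x47 → acc = 0x50
  'L' = 0x4C → acc = 0x1C
  'L' = 0x4C → acc = 0x50
  ',' = 0x2C → acc = 0x7C
  '1' = 0x31 → acc = 0x4D
  '4' = 0x34 → acc = 0x79
  ',' = 0x2C → acc = 0x55
  '5' = 0x35 → acc = 0x60
  '.' = 0x2E → acc = 0x4E
  ',' = 0x2C → acc = 0x62
  '1' = 0x31 → acc = 0x53
  '9' = 0x39 → acc = 0x6A
  '2' = 0x32 → acc = 0x58
  ',' = 0x2C → acc = 0x74
  '.' = 0x2E → acc = 0x5A
  '4' = 0x34 → acc = 0x6E
  '0' = 0x30 → acc = 0x5E
  '3' = 0x33 → acc = 0x6D
  '0' = 0x30 → acc = 0x5D
Checksum = 0x5D.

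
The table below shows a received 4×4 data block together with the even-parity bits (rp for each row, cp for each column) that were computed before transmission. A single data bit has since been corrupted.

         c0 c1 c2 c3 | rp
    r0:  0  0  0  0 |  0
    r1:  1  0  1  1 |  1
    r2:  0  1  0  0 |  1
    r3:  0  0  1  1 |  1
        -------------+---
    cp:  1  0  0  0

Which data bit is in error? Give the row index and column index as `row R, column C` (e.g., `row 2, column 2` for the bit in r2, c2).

row 3, column 1

Recompute each row's even parity and compare to rp:
  r0: data parity 0, sent rp 0 → ok
  r1: data parity 1, sent rp 1 → ok
  r2: data parity 1, sent rp 1 → ok
  r3: data parity 0, sent rp 1 → mismatch
Recompute each column's even parity and compare to cp:
  c0: data parity 1, sent cp 1 → ok
  c1: data parity 1, sent cp 0 → mismatch
  c2: data parity 0, sent cp 0 → ok
  c3: data parity 0, sent cp 0 → ok
Exactly one row (r3) and one column (c1) fail → the flipped bit is at their intersection.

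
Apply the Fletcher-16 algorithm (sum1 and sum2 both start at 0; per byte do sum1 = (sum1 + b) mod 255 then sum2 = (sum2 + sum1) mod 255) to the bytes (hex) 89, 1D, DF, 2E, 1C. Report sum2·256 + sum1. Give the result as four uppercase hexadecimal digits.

Running sums (mod 255):
  after byte 0 (89): sum1=137, sum2=137
  after byte 1 (1D): sum1=166, sum2=48
  after byte 2 (DF): sum1=134, sum2=182
  after byte 3 (2E): sum1=180, sum2=107
  after byte 4 (1C): sum1=208, sum2=60
Checksum = sum2·256 + sum1 = 60·256 + 208 = 15568 = 0x3CD0.

3CD0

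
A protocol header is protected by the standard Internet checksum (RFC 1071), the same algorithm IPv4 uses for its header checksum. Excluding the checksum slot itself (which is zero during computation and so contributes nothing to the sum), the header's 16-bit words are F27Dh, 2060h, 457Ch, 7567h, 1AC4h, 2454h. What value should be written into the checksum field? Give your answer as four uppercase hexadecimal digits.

F325

One's-complement addition (fold any carry out of bit 15 back into bit 0):
  0xF27D + 0x2060 = 0x112DD → wrap carry → 0x12DE
  0x12DE + 0x457C = 0x0585A
  0x585A + 0x7567 = 0x0CDC1
  0xCDC1 + 0x1AC4 = 0x0E885
  0xE885 + 0x2454 = 0x10CD9 → wrap carry → 0x0CDA
One's-complement sum = 0x0CDA.
Checksum = ~0x0CDA & 0xFFFF = 0xF325.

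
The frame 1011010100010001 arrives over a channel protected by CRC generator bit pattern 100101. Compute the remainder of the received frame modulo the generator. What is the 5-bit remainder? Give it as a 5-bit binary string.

Modulo-2 division of 1011010100010001 by 100101:
  pos 0: 101101 XOR 100101 = 001000
  pos 2: 100001 XOR 100101 = 000100
  pos 5: 100000 XOR 100101 = 000101
  pos 8: 101100 XOR 100101 = 001001
  pos 10: 100101 XOR 100101 = 000000
Remainder = 00000 (zero — the frame passes the CRC check).

00000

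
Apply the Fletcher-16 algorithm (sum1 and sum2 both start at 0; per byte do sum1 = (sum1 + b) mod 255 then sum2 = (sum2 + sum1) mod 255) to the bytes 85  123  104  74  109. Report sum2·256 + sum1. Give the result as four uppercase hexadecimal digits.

D3F0

Running sums (mod 255):
  after byte 0 (85): sum1=85, sum2=85
  after byte 1 (123): sum1=208, sum2=38
  after byte 2 (104): sum1=57, sum2=95
  after byte 3 (74): sum1=131, sum2=226
  after byte 4 (109): sum1=240, sum2=211
Checksum = sum2·256 + sum1 = 211·256 + 240 = 54256 = 0xD3F0.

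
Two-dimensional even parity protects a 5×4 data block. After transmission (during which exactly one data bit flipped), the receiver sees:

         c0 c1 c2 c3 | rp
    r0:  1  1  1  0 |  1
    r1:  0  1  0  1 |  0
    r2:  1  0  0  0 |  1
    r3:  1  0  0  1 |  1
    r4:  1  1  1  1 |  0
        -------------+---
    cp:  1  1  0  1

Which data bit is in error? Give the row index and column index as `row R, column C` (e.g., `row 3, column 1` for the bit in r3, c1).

row 3, column 0

Recompute each row's even parity and compare to rp:
  r0: data parity 1, sent rp 1 → ok
  r1: data parity 0, sent rp 0 → ok
  r2: data parity 1, sent rp 1 → ok
  r3: data parity 0, sent rp 1 → mismatch
  r4: data parity 0, sent rp 0 → ok
Recompute each column's even parity and compare to cp:
  c0: data parity 0, sent cp 1 → mismatch
  c1: data parity 1, sent cp 1 → ok
  c2: data parity 0, sent cp 0 → ok
  c3: data parity 1, sent cp 1 → ok
Exactly one row (r3) and one column (c0) fail → the flipped bit is at their intersection.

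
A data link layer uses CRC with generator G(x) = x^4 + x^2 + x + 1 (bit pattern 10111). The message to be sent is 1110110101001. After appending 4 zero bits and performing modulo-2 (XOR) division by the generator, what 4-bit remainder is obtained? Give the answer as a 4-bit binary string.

1100

Append 4 zeros: 11101101010010000. Divide by 10111 (XOR where the leading bit is 1):
  pos 0: 11101 XOR 10111 = 01010
  pos 1: 10101 XOR 10111 = 00010
  pos 4: 10010 XOR 10111 = 00101
  pos 6: 10110 XOR 10111 = 00001
  pos 10: 10100 XOR 10111 = 00011
Remainder (last 4 bits) = 1100. This is the CRC / FCS.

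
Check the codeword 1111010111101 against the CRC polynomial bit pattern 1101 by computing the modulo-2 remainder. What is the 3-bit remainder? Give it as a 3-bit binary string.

000

Modulo-2 division of 1111010111101 by 1101:
  pos 0: 1111 XOR 1101 = 0010
  pos 2: 1001 XOR 1101 = 0100
  pos 3: 1000 XOR 1101 = 0101
  pos 4: 1011 XOR 1101 = 0110
  pos 5: 1101 XOR 1101 = 0000
  pos 9: 1101 XOR 1101 = 0000
Remainder = 000 (zero — the frame passes the CRC check).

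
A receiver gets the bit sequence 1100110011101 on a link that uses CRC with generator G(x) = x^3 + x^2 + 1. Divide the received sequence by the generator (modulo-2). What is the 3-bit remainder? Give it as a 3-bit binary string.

000

Modulo-2 division of 1100110011101 by 1101:
  pos 0: 1100 XOR 1101 = 0001
  pos 3: 1110 XOR 1101 = 0011
  pos 5: 1101 XOR 1101 = 0000
  pos 9: 1101 XOR 1101 = 0000
Remainder = 000 (zero — the frame passes the CRC check).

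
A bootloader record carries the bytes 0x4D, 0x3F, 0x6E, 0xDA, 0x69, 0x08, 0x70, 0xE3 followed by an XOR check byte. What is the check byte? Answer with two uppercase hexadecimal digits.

XOR the bytes together:
  start with 0x4D
  0x4D ⊕ 0x3F = 0x72
  0x72 ⊕ 0x6E = 0x1C
  0x1C ⊕ 0xDA = 0xC6
  0xC6 ⊕ 0x69 = 0xAF
  0xAF ⊕ 0x08 = 0xA7
  0xA7 ⊕ 0x70 = 0xD7
  0xD7 ⊕ 0xE3 = 0x34

34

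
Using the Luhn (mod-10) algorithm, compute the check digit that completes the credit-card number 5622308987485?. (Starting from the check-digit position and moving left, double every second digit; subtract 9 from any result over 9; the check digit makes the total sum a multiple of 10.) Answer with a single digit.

Partial digits right→left: 5 8 4 7 8 9 8 0 3 2 2 6 5
Double every second digit counting from the check-digit position (so the 1st, 3rd, 5th, ... of the partial from the right).
  doubled (with −9 where >9): 1 8 7 7 6 4 1 → sum 34
  kept as-is: 8 7 9 0 2 6 → sum 32
Total = 34 + 32 = 66.
Check digit = (10 − (66 mod 10)) mod 10 = 4.

4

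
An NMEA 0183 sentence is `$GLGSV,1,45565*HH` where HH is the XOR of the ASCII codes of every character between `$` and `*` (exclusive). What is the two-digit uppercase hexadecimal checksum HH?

4F

XOR the ASCII codes of the payload characters:
  'G' = 0x47 → acc = 0x47
  'L' = 0x4C → acc = 0x0B
  'G' = 0x47 → acc = 0x4C
  'S' = 0x53 → acc = 0x1F
  'V' = 0x56 → acc = 0x49
  ',' = 0x2C → acc = 0x65
  '1' = 0x31 → acc = 0x54
  ',' = 0x2C → acc = 0x78
  '4' = 0x34 → acc = 0x4C
  '5' = 0x35 → acc = 0x79
  '5' = 0x35 → acc = 0x4C
  '6' = 0x36 → acc = 0x7A
  '5' = 0x35 → acc = 0x4F
Checksum = 0x4F.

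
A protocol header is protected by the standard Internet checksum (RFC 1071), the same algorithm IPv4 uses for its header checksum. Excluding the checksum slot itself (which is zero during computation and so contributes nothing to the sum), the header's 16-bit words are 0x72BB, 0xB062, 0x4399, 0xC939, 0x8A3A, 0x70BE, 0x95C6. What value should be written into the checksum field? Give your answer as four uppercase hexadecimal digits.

One's-complement addition (fold any carry out of bit 15 back into bit 0):
  0x72BB + 0xB062 = 0x1231D → wrap carry → 0x231E
  0x231E + 0x4399 = 0x066B7
  0x66B7 + 0xC939 = 0x12FF0 → wrap carry → 0x2FF1
  0x2FF1 + 0x8A3A = 0x0BA2B
  0xBA2B + 0x70BE = 0x12AE9 → wrap carry → 0x2AEA
  0x2AEA + 0x95C6 = 0x0C0B0
One's-complement sum = 0xC0B0.
Checksum = ~0xC0B0 & 0xFFFF = 0x3F4F.

3F4F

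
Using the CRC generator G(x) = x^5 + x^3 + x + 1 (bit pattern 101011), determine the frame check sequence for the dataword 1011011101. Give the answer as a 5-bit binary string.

11100

Append 5 zeros: 101101110100000. Divide by 101011 (XOR where the leading bit is 1):
  pos 0: 101101 XOR 101011 = 000110
  pos 3: 110110 XOR 101011 = 011101
  pos 4: 111011 XOR 101011 = 010000
  pos 5: 100000 XOR 101011 = 001011
  pos 7: 101100 XOR 101011 = 000111
Remainder (last 5 bits) = 11100. This is the CRC / FCS.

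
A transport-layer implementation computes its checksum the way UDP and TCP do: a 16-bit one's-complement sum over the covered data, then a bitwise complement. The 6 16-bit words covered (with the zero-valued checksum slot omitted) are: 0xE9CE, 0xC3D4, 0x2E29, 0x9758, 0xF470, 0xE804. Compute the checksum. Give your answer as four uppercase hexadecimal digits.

B064

One's-complement addition (fold any carry out of bit 15 back into bit 0):
  0xE9CE + 0xC3D4 = 0x1ADA2 → wrap carry → 0xADA3
  0xADA3 + 0x2E29 = 0x0DBCC
  0xDBCC + 0x9758 = 0x17324 → wrap carry → 0x7325
  0x7325 + 0xF470 = 0x16795 → wrap carry → 0x6796
  0x6796 + 0xE804 = 0x14F9A → wrap carry → 0x4F9B
One's-complement sum = 0x4F9B.
Checksum = ~0x4F9B & 0xFFFF = 0xB064.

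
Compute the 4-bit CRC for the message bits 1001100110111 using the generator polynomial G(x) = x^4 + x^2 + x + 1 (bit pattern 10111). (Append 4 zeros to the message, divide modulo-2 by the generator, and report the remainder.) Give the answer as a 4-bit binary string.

Append 4 zeros: 10011001101110000. Divide by 10111 (XOR where the leading bit is 1):
  pos 0: 10011 XOR 10111 = 00100
  pos 2: 10000 XOR 10111 = 00111
  pos 4: 11111 XOR 10111 = 01000
  pos 5: 10000 XOR 10111 = 00111
  pos 7: 11111 XOR 10111 = 01000
  pos 8: 10001 XOR 10111 = 00110
  pos 10: 11000 XOR 10111 = 01111
  pos 11: 11110 XOR 10111 = 01001
  pos 12: 10010 XOR 10111 = 00101
Remainder (last 4 bits) = 0101. This is the CRC / FCS.

0101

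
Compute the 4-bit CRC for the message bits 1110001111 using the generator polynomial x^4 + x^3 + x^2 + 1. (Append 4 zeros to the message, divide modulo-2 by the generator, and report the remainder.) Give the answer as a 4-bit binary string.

0001

Append 4 zeros: 11100011110000. Divide by 11101 (XOR where the leading bit is 1):
  pos 0: 11100 XOR 11101 = 00001
  pos 4: 10111 XOR 11101 = 01010
  pos 5: 10101 XOR 11101 = 01000
  pos 6: 10000 XOR 11101 = 01101
  pos 7: 11010 XOR 11101 = 00111
  pos 9: 11100 XOR 11101 = 00001
Remainder (last 4 bits) = 0001. This is the CRC / FCS.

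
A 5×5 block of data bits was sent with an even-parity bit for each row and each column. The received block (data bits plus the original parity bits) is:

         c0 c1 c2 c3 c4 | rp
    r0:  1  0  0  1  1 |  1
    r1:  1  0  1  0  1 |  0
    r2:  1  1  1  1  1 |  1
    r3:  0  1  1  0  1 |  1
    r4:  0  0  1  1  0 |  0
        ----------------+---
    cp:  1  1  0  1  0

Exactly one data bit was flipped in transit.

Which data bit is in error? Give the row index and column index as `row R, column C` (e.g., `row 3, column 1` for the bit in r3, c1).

Recompute each row's even parity and compare to rp:
  r0: data parity 1, sent rp 1 → ok
  r1: data parity 1, sent rp 0 → mismatch
  r2: data parity 1, sent rp 1 → ok
  r3: data parity 1, sent rp 1 → ok
  r4: data parity 0, sent rp 0 → ok
Recompute each column's even parity and compare to cp:
  c0: data parity 1, sent cp 1 → ok
  c1: data parity 0, sent cp 1 → mismatch
  c2: data parity 0, sent cp 0 → ok
  c3: data parity 1, sent cp 1 → ok
  c4: data parity 0, sent cp 0 → ok
Exactly one row (r1) and one column (c1) fail → the flipped bit is at their intersection.

row 1, column 1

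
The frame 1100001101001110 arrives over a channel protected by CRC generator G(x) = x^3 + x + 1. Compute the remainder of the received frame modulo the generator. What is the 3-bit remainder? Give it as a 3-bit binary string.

101

Modulo-2 division of 1100001101001110 by 1011:
  pos 0: 1100 XOR 1011 = 0111
  pos 1: 1110 XOR 1011 = 0101
  pos 2: 1010 XOR 1011 = 0001
  pos 5: 1110 XOR 1011 = 0101
  pos 6: 1011 XOR 1011 = 0000
  pos 12: 1110 XOR 1011 = 0101
Remainder = 101 (nonzero — an error is detected).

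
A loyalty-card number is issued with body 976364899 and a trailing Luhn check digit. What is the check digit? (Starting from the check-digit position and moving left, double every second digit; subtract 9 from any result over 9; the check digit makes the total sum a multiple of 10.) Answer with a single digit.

6

Partial digits right→left: 9 9 8 4 6 3 6 7 9
Double every second digit counting from the check-digit position (so the 1st, 3rd, 5th, ... of the partial from the right).
  doubled (with −9 where >9): 9 7 3 3 9 → sum 31
  kept as-is: 9 4 3 7 → sum 23
Total = 31 + 23 = 54.
Check digit = (10 − (54 mod 10)) mod 10 = 6.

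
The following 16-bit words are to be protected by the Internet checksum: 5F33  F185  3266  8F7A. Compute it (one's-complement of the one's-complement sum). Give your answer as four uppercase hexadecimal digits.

One's-complement addition (fold any carry out of bit 15 back into bit 0):
  0x5F33 + 0xF185 = 0x150B8 → wrap carry → 0x50B9
  0x50B9 + 0x3266 = 0x0831F
  0x831F + 0x8F7A = 0x11299 → wrap carry → 0x129A
One's-complement sum = 0x129A.
Checksum = ~0x129A & 0xFFFF = 0xED65.

ED65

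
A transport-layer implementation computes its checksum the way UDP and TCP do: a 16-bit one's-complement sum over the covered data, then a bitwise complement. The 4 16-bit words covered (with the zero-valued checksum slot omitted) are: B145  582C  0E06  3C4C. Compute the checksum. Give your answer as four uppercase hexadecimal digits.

One's-complement addition (fold any carry out of bit 15 back into bit 0):
  0xB145 + 0x582C = 0x10971 → wrap carry → 0x0972
  0x0972 + 0x0E06 = 0x01778
  0x1778 + 0x3C4C = 0x053C4
One's-complement sum = 0x53C4.
Checksum = ~0x53C4 & 0xFFFF = 0xAC3B.

AC3B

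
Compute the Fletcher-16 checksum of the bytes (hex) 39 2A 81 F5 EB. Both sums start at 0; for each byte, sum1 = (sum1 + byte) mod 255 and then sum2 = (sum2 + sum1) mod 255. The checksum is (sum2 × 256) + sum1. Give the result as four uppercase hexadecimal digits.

Running sums (mod 255):
  after byte 0 (39): sum1=57, sum2=57
  after byte 1 (2A): sum1=99, sum2=156
  after byte 2 (81): sum1=228, sum2=129
  after byte 3 (F5): sum1=218, sum2=92
  after byte 4 (EB): sum1=198, sum2=35
Checksum = sum2·256 + sum1 = 35·256 + 198 = 9158 = 0x23C6.

23C6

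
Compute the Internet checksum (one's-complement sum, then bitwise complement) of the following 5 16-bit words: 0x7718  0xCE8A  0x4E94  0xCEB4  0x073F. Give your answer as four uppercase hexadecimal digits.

95D4

One's-complement addition (fold any carry out of bit 15 back into bit 0):
  0x7718 + 0xCE8A = 0x145A2 → wrap carry → 0x45A3
  0x45A3 + 0x4E94 = 0x09437
  0x9437 + 0xCEB4 = 0x162EB → wrap carry → 0x62EC
  0x62EC + 0x073F = 0x06A2B
One's-complement sum = 0x6A2B.
Checksum = ~0x6A2B & 0xFFFF = 0x95D4.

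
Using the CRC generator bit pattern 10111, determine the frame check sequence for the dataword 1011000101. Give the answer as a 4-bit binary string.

Append 4 zeros: 10110001010000. Divide by 10111 (XOR where the leading bit is 1):
  pos 0: 10110 XOR 10111 = 00001
  pos 4: 10010 XOR 10111 = 00101
  pos 6: 10110 XOR 10111 = 00001
Remainder (last 4 bits) = 1000. This is the CRC / FCS.

1000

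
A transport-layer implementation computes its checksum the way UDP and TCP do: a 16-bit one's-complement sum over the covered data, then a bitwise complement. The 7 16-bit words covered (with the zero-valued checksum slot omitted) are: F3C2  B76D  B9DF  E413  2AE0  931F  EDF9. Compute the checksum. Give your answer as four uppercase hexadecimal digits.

0AE2

One's-complement addition (fold any carry out of bit 15 back into bit 0):
  0xF3C2 + 0xB76D = 0x1AB2F → wrap carry → 0xAB30
  0xAB30 + 0xB9DF = 0x1650F → wrap carry → 0x6510
  0x6510 + 0xE413 = 0x14923 → wrap carry → 0x4924
  0x4924 + 0x2AE0 = 0x07404
  0x7404 + 0x931F = 0x10723 → wrap carry → 0x0724
  0x0724 + 0xEDF9 = 0x0F51D
One's-complement sum = 0xF51D.
Checksum = ~0xF51D & 0xFFFF = 0x0AE2.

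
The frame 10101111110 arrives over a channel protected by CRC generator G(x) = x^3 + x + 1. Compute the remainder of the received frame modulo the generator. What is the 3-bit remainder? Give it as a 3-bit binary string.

000

Modulo-2 division of 10101111110 by 1011:
  pos 0: 1010 XOR 1011 = 0001
  pos 3: 1111 XOR 1011 = 0100
  pos 4: 1001 XOR 1011 = 0010
  pos 6: 1011 XOR 1011 = 0000
Remainder = 000 (zero — the frame passes the CRC check).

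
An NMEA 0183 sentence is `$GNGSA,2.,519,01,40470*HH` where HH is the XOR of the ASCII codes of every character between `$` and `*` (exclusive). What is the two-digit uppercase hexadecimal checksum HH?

XOR the ASCII codes of the payload characters:
  'G' = 0x47 → acc = 0x47
  'N' = 0x4E → acc = 0x09
  'G' = 0x47 → acc = 0x4E
  'S' = 0x53 → acc = 0x1D
  'A' = 0x41 → acc = 0x5C
  ',' = 0x2C → acc = 0x70
  '2' = 0x32 → acc = 0x42
  '.' = 0x2E → acc = 0x6C
  ',' = 0x2C → acc = 0x40
  '5' = 0x35 → acc = 0x75
  '1' = 0x31 → acc = 0x44
  '9' = 0x39 → acc = 0x7D
  ',' = 0x2C → acc = 0x51
  '0' = 0x30 → acc = 0x61
  '1' = 0x31 → acc = 0x50
  ',' = 0x2C → acc = 0x7C
  '4' = 0x34 → acc = 0x48
  '0' = 0x30 → acc = 0x78
  '4' = 0x34 → acc = 0x4C
  '7' = 0x37 → acc = 0x7B
  '0' = 0x30 → acc = 0x4B
Checksum = 0x4B.

4B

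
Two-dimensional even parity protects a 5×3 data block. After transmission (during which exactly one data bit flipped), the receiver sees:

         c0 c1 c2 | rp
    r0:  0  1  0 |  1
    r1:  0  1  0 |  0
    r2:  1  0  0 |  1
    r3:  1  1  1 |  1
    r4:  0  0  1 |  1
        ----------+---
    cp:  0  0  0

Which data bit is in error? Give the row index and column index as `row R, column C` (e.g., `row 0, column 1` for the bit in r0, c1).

row 1, column 1

Recompute each row's even parity and compare to rp:
  r0: data parity 1, sent rp 1 → ok
  r1: data parity 1, sent rp 0 → mismatch
  r2: data parity 1, sent rp 1 → ok
  r3: data parity 1, sent rp 1 → ok
  r4: data parity 1, sent rp 1 → ok
Recompute each column's even parity and compare to cp:
  c0: data parity 0, sent cp 0 → ok
  c1: data parity 1, sent cp 0 → mismatch
  c2: data parity 0, sent cp 0 → ok
Exactly one row (r1) and one column (c1) fail → the flipped bit is at their intersection.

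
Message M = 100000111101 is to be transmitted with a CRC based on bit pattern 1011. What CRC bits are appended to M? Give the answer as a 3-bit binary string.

011

Append 3 zeros: 100000111101000. Divide by 1011 (XOR where the leading bit is 1):
  pos 0: 1000 XOR 1011 = 0011
  pos 2: 1100 XOR 1011 = 0111
  pos 3: 1111 XOR 1011 = 0100
  pos 4: 1001 XOR 1011 = 0010
  pos 6: 1011 XOR 1011 = 0000
  pos 11: 1000 XOR 1011 = 0011
Remainder (last 3 bits) = 011. This is the CRC / FCS.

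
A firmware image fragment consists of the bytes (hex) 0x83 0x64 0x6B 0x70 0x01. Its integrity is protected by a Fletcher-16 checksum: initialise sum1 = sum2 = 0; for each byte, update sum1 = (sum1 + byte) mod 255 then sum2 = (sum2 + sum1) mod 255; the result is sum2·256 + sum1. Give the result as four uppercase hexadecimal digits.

47C4

Running sums (mod 255):
  after byte 0 (0x83): sum1=131, sum2=131
  after byte 1 (0x64): sum1=231, sum2=107
  after byte 2 (0x6B): sum1=83, sum2=190
  after byte 3 (0x70): sum1=195, sum2=130
  after byte 4 (0x01): sum1=196, sum2=71
Checksum = sum2·256 + sum1 = 71·256 + 196 = 18372 = 0x47C4.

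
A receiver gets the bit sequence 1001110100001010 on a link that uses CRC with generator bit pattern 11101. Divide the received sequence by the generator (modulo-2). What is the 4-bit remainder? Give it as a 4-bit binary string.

1000

Modulo-2 division of 1001110100001010 by 11101:
  pos 0: 10011 XOR 11101 = 01110
  pos 1: 11101 XOR 11101 = 00000
  pos 7: 10000 XOR 11101 = 01101
  pos 8: 11011 XOR 11101 = 00110
  pos 10: 11001 XOR 11101 = 00100
Remainder = 1000 (nonzero — an error is detected).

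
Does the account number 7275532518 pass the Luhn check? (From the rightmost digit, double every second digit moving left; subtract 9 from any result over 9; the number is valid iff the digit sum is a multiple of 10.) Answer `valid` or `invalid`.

From the right, keep odd positions and double even positions (subtract 9 from any doubled value over 9):
  doubled (positions 2,4,...): 2 4 1 5 5 → sum 17
  kept (positions 1,3,...): 8 5 3 5 2 → sum 23
Total = 40.
40 mod 10 = 0, so the number is valid.

valid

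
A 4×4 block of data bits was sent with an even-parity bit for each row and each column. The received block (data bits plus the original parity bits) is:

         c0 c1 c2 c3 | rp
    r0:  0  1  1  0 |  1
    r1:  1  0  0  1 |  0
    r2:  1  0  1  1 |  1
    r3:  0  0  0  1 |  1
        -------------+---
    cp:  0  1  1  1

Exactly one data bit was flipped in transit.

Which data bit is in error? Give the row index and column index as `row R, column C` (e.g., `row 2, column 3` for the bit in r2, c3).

Recompute each row's even parity and compare to rp:
  r0: data parity 0, sent rp 1 → mismatch
  r1: data parity 0, sent rp 0 → ok
  r2: data parity 1, sent rp 1 → ok
  r3: data parity 1, sent rp 1 → ok
Recompute each column's even parity and compare to cp:
  c0: data parity 0, sent cp 0 → ok
  c1: data parity 1, sent cp 1 → ok
  c2: data parity 0, sent cp 1 → mismatch
  c3: data parity 1, sent cp 1 → ok
Exactly one row (r0) and one column (c2) fail → the flipped bit is at their intersection.

row 0, column 2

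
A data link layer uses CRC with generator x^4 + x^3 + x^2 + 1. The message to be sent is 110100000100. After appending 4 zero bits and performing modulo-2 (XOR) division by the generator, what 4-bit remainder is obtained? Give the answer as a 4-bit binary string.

1010

Append 4 zeros: 1101000001000000. Divide by 11101 (XOR where the leading bit is 1):
  pos 0: 11010 XOR 11101 = 00111
  pos 2: 11100 XOR 11101 = 00001
  pos 6: 10010 XOR 11101 = 01111
  pos 7: 11110 XOR 11101 = 00011
  pos 10: 11000 XOR 11101 = 00101
Remainder (last 4 bits) = 1010. This is the CRC / FCS.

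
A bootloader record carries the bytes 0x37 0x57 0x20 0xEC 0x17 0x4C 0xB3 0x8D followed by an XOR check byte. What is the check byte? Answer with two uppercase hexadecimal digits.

C9

XOR the bytes together:
  start with 0x37
  0x37 ⊕ 0x57 = 0x60
  0x60 ⊕ 0x20 = 0x40
  0x40 ⊕ 0xEC = 0xAC
  0xAC ⊕ 0x17 = 0xBB
  0xBB ⊕ 0x4C = 0xF7
  0xF7 ⊕ 0xB3 = 0x44
  0x44 ⊕ 0x8D = 0xC9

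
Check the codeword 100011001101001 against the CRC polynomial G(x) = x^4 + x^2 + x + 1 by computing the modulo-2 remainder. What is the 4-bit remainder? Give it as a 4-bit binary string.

0001

Modulo-2 division of 100011001101001 by 10111:
  pos 0: 10001 XOR 10111 = 00110
  pos 2: 11010 XOR 10111 = 01101
  pos 3: 11010 XOR 10111 = 01101
  pos 4: 11011 XOR 10111 = 01100
  pos 5: 11001 XOR 10111 = 01110
  pos 6: 11100 XOR 10111 = 01011
  pos 7: 10111 XOR 10111 = 00000
Remainder = 0001 (nonzero — an error is detected).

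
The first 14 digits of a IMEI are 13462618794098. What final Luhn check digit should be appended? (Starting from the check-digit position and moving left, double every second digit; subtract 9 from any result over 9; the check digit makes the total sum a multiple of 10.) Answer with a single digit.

7

Partial digits right→left: 8 9 0 4 9 7 8 1 6 2 6 4 3 1
Double every second digit counting from the check-digit position (so the 1st, 3rd, 5th, ... of the partial from the right).
  doubled (with −9 where >9): 7 0 9 7 3 3 6 → sum 35
  kept as-is: 9 4 7 1 2 4 1 → sum 28
Total = 35 + 28 = 63.
Check digit = (10 − (63 mod 10)) mod 10 = 7.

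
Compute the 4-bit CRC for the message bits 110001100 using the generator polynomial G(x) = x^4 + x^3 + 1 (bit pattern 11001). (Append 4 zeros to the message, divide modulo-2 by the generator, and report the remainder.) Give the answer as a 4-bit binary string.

0110

Append 4 zeros: 1100011000000. Divide by 11001 (XOR where the leading bit is 1):
  pos 0: 11000 XOR 11001 = 00001
  pos 4: 11100 XOR 11001 = 00101
  pos 6: 10100 XOR 11001 = 01101
  pos 7: 11010 XOR 11001 = 00011
Remainder (last 4 bits) = 0110. This is the CRC / FCS.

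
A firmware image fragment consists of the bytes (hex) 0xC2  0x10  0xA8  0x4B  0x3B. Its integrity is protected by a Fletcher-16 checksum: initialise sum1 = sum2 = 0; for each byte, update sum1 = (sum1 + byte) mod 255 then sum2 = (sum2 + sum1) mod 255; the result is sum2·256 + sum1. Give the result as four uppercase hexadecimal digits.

Running sums (mod 255):
  after byte 0 (0xC2): sum1=194, sum2=194
  after byte 1 (0x10): sum1=210, sum2=149
  after byte 2 (0xA8): sum1=123, sum2=17
  after byte 3 (0x4B): sum1=198, sum2=215
  after byte 4 (0x3B): sum1=2, sum2=217
Checksum = sum2·256 + sum1 = 217·256 + 2 = 55554 = 0xD902.

D902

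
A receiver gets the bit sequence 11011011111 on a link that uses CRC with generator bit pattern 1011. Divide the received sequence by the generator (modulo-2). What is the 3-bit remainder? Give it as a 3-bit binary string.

001

Modulo-2 division of 11011011111 by 1011:
  pos 0: 1101 XOR 1011 = 0110
  pos 1: 1101 XOR 1011 = 0110
  pos 2: 1100 XOR 1011 = 0111
  pos 3: 1111 XOR 1011 = 0100
  pos 4: 1001 XOR 1011 = 0010
  pos 6: 1011 XOR 1011 = 0000
Remainder = 001 (nonzero — an error is detected).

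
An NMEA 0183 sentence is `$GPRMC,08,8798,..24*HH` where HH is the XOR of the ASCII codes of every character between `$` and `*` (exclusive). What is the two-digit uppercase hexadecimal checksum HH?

67

XOR the ASCII codes of the payload characters:
  'G' = 0x47 → acc = 0x47
  'P' = 0x50 → acc = 0x17
  'R' = 0x52 → acc = 0x45
  'M' = 0x4D → acc = 0x08
  'C' = 0x43 → acc = 0x4B
  ',' = 0x2C → acc = 0x67
  '0' = 0x30 → acc = 0x57
  '8' = 0x38 → acc = 0x6F
  ',' = 0x2C → acc = 0x43
  '8' = 0x38 → acc = 0x7B
  '7' = 0x37 → acc = 0x4C
  '9' = 0x39 → acc = 0x75
  '8' = 0x38 → acc = 0x4D
  ',' = 0x2C → acc = 0x61
  '.' = 0x2E → acc = 0x4F
  '.' = 0x2E → acc = 0x61
  '2' = 0x32 → acc = 0x53
  '4' = 0x34 → acc = 0x67
Checksum = 0x67.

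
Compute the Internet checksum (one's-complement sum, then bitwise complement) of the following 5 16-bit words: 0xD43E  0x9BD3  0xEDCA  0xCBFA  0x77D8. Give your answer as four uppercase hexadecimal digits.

5E4F

One's-complement addition (fold any carry out of bit 15 back into bit 0):
  0xD43E + 0x9BD3 = 0x17011 → wrap carry → 0x7012
  0x7012 + 0xEDCA = 0x15DDC → wrap carry → 0x5DDD
  0x5DDD + 0xCBFA = 0x129D7 → wrap carry → 0x29D8
  0x29D8 + 0x77D8 = 0x0A1B0
One's-complement sum = 0xA1B0.
Checksum = ~0xA1B0 & 0xFFFF = 0x5E4F.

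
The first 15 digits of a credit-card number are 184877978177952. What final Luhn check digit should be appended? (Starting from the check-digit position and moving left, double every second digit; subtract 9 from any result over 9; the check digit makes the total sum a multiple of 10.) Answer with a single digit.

Partial digits right→left: 2 5 9 7 7 1 8 7 9 7 7 8 4 8 1
Double every second digit counting from the check-digit position (so the 1st, 3rd, 5th, ... of the partial from the right).
  doubled (with −9 where >9): 4 9 5 7 9 5 8 2 → sum 49
  kept as-is: 5 7 1 7 7 8 8 → sum 43
Total = 49 + 43 = 92.
Check digit = (10 − (92 mod 10)) mod 10 = 8.

8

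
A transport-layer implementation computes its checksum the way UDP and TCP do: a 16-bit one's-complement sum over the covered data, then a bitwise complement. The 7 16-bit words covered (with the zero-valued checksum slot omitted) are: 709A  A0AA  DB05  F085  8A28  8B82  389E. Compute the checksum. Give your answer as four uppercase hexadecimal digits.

D4E5

One's-complement addition (fold any carry out of bit 15 back into bit 0):
  0x709A + 0xA0AA = 0x11144 → wrap carry → 0x1145
  0x1145 + 0xDB05 = 0x0EC4A
  0xEC4A + 0xF085 = 0x1DCCF → wrap carry → 0xDCD0
  0xDCD0 + 0x8A28 = 0x166F8 → wrap carry → 0x66F9
  0x66F9 + 0x8B82 = 0x0F27B
  0xF27B + 0x389E = 0x12B19 → wrap carry → 0x2B1A
One's-complement sum = 0x2B1A.
Checksum = ~0x2B1A & 0xFFFF = 0xD4E5.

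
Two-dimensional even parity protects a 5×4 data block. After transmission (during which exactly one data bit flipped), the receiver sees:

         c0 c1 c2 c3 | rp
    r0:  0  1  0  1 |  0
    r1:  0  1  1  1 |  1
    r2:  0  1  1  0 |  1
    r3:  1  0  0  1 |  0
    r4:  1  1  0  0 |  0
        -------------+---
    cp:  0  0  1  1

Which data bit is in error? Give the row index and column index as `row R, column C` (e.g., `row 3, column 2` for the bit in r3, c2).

Recompute each row's even parity and compare to rp:
  r0: data parity 0, sent rp 0 → ok
  r1: data parity 1, sent rp 1 → ok
  r2: data parity 0, sent rp 1 → mismatch
  r3: data parity 0, sent rp 0 → ok
  r4: data parity 0, sent rp 0 → ok
Recompute each column's even parity and compare to cp:
  c0: data parity 0, sent cp 0 → ok
  c1: data parity 0, sent cp 0 → ok
  c2: data parity 0, sent cp 1 → mismatch
  c3: data parity 1, sent cp 1 → ok
Exactly one row (r2) and one column (c2) fail → the flipped bit is at their intersection.

row 2, column 2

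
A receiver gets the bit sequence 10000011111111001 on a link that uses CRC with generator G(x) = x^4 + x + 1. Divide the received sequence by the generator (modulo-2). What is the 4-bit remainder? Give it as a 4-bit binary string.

0001

Modulo-2 division of 10000011111111001 by 10011:
  pos 0: 10000 XOR 10011 = 00011
  pos 3: 11011 XOR 10011 = 01000
  pos 4: 10001 XOR 10011 = 00010
  pos 7: 10111 XOR 10011 = 00100
  pos 9: 10011 XOR 10011 = 00000
Remainder = 0001 (nonzero — an error is detected).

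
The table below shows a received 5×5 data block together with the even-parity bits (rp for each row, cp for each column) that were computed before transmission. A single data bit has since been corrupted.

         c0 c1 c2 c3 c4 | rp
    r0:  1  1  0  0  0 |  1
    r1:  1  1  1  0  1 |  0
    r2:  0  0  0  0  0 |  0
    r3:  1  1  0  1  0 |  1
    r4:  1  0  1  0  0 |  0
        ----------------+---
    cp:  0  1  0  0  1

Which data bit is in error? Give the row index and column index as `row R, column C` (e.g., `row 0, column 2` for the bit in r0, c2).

row 0, column 3

Recompute each row's even parity and compare to rp:
  r0: data parity 0, sent rp 1 → mismatch
  r1: data parity 0, sent rp 0 → ok
  r2: data parity 0, sent rp 0 → ok
  r3: data parity 1, sent rp 1 → ok
  r4: data parity 0, sent rp 0 → ok
Recompute each column's even parity and compare to cp:
  c0: data parity 0, sent cp 0 → ok
  c1: data parity 1, sent cp 1 → ok
  c2: data parity 0, sent cp 0 → ok
  c3: data parity 1, sent cp 0 → mismatch
  c4: data parity 1, sent cp 1 → ok
Exactly one row (r0) and one column (c3) fail → the flipped bit is at their intersection.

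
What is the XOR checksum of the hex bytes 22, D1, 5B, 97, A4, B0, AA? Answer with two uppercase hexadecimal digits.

81

XOR the bytes together:
  start with 0x22
  0x22 ⊕ 0xD1 = 0xF3
  0xF3 ⊕ 0x5B = 0xA8
  0xA8 ⊕ 0x97 = 0x3F
  0x3F ⊕ 0xA4 = 0x9B
  0x9B ⊕ 0xB0 = 0x2B
  0x2B ⊕ 0xAA = 0x81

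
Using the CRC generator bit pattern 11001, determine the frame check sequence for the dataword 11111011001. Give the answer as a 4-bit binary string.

1110

Append 4 zeros: 111110110010000. Divide by 11001 (XOR where the leading bit is 1):
  pos 0: 11111 XOR 11001 = 00110
  pos 2: 11001 XOR 11001 = 00000
  pos 7: 10010 XOR 11001 = 01011
  pos 8: 10110 XOR 11001 = 01111
  pos 9: 11110 XOR 11001 = 00111
Remainder (last 4 bits) = 1110. This is the CRC / FCS.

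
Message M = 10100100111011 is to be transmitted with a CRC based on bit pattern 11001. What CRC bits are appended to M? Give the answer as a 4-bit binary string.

Append 4 zeros: 101001001110110000. Divide by 11001 (XOR where the leading bit is 1):
  pos 0: 10100 XOR 11001 = 01101
  pos 1: 11011 XOR 11001 = 00010
  pos 4: 10001 XOR 11001 = 01000
  pos 5: 10001 XOR 11001 = 01000
  pos 6: 10001 XOR 11001 = 01000
  pos 7: 10000 XOR 11001 = 01001
  pos 8: 10011 XOR 11001 = 01010
  pos 9: 10101 XOR 11001 = 01100
  pos 10: 11000 XOR 11001 = 00001
Remainder (last 4 bits) = 1000. This is the CRC / FCS.

1000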